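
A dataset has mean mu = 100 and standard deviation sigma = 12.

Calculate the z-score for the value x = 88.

-1

Step 1: Recall the z-score formula: z = (x - mu) / sigma
Step 2: Substitute values: z = (88 - 100) / 12
Step 3: z = -12 / 12 = -1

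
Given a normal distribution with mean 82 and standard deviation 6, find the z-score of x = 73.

-1.5

Step 1: Recall the z-score formula: z = (x - mu) / sigma
Step 2: Substitute values: z = (73 - 82) / 6
Step 3: z = -9 / 6 = -1.5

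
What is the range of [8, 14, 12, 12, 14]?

6

Step 1: Identify the maximum value: max = 14
Step 2: Identify the minimum value: min = 8
Step 3: Range = max - min = 14 - 8 = 6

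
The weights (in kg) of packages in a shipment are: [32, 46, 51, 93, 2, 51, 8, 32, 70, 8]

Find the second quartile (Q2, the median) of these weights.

39

Step 1: Sort the data: [2, 8, 8, 32, 32, 46, 51, 51, 70, 93]
Step 2: n = 10
Step 3: Q2 is the median. Since n is even, it is the average of the values at positions 5 and 6:
  Q2 = (32 + 46) / 2 = 39
Step 4: Q2 = 39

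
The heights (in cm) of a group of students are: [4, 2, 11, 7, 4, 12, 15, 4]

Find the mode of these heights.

4

Step 1: Count the frequency of each value:
  2: appears 1 time(s)
  4: appears 3 time(s)
  7: appears 1 time(s)
  11: appears 1 time(s)
  12: appears 1 time(s)
  15: appears 1 time(s)
Step 2: The value 4 appears most frequently (3 times).
Step 3: Mode = 4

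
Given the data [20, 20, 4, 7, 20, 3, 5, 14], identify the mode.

20

Step 1: Count the frequency of each value:
  3: appears 1 time(s)
  4: appears 1 time(s)
  5: appears 1 time(s)
  7: appears 1 time(s)
  14: appears 1 time(s)
  20: appears 3 time(s)
Step 2: The value 20 appears most frequently (3 times).
Step 3: Mode = 20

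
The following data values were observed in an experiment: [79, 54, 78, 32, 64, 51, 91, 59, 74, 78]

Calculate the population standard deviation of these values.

16.5045

Step 1: Compute the mean: 66
Step 2: Sum of squared deviations from the mean: 2724
Step 3: Population variance = 2724 / 10 = 272.4
Step 4: Standard deviation = sqrt(272.4) = 16.5045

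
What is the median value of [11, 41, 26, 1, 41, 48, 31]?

31

Step 1: Sort the data in ascending order: [1, 11, 26, 31, 41, 41, 48]
Step 2: The number of values is n = 7.
Step 3: Since n is odd, the median is the middle value at position 4: 31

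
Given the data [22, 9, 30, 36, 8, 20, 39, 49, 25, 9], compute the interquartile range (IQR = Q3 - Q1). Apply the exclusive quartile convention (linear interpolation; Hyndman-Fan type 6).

27.75

Step 1: Sort the data: [8, 9, 9, 20, 22, 25, 30, 36, 39, 49]
Step 2: n = 10
Step 3: Using the exclusive quartile method:
  Q1 = 9
  Q2 (median) = 23.5
  Q3 = 36.75
  IQR = Q3 - Q1 = 36.75 - 9 = 27.75
Step 4: IQR = 27.75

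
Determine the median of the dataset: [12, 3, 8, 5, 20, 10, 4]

8

Step 1: Sort the data in ascending order: [3, 4, 5, 8, 10, 12, 20]
Step 2: The number of values is n = 7.
Step 3: Since n is odd, the median is the middle value at position 4: 8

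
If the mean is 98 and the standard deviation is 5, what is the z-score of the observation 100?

0.4

Step 1: Recall the z-score formula: z = (x - mu) / sigma
Step 2: Substitute values: z = (100 - 98) / 5
Step 3: z = 2 / 5 = 0.4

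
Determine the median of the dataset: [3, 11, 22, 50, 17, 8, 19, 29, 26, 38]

20.5

Step 1: Sort the data in ascending order: [3, 8, 11, 17, 19, 22, 26, 29, 38, 50]
Step 2: The number of values is n = 10.
Step 3: Since n is even, the median is the average of positions 5 and 6:
  Median = (19 + 22) / 2 = 20.5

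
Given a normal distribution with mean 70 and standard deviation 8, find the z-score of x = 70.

0

Step 1: Recall the z-score formula: z = (x - mu) / sigma
Step 2: Substitute values: z = (70 - 70) / 8
Step 3: z = 0 / 8 = 0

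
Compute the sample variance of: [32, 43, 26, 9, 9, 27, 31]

154.2381

Step 1: Compute the mean: (32 + 43 + 26 + 9 + 9 + 27 + 31) / 7 = 25.2857
Step 2: Compute squared deviations from the mean:
  (32 - 25.2857)^2 = 45.0816
  (43 - 25.2857)^2 = 313.7959
  (26 - 25.2857)^2 = 0.5102
  (9 - 25.2857)^2 = 265.2245
  (9 - 25.2857)^2 = 265.2245
  (27 - 25.2857)^2 = 2.9388
  (31 - 25.2857)^2 = 32.6531
Step 3: Sum of squared deviations = 925.4286
Step 4: Sample variance = 925.4286 / 6 = 154.2381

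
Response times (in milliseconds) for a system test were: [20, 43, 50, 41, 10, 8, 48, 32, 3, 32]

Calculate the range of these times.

47

Step 1: Identify the maximum value: max = 50
Step 2: Identify the minimum value: min = 3
Step 3: Range = max - min = 50 - 3 = 47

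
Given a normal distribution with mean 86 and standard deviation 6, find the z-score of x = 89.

0.5

Step 1: Recall the z-score formula: z = (x - mu) / sigma
Step 2: Substitute values: z = (89 - 86) / 6
Step 3: z = 3 / 6 = 0.5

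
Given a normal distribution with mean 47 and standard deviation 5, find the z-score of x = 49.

0.4

Step 1: Recall the z-score formula: z = (x - mu) / sigma
Step 2: Substitute values: z = (49 - 47) / 5
Step 3: z = 2 / 5 = 0.4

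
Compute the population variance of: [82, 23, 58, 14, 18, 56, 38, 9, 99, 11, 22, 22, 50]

754.0828

Step 1: Compute the mean: (82 + 23 + 58 + 14 + 18 + 56 + 38 + 9 + 99 + 11 + 22 + 22 + 50) / 13 = 38.6154
Step 2: Compute squared deviations from the mean:
  (82 - 38.6154)^2 = 1882.2249
  (23 - 38.6154)^2 = 243.8402
  (58 - 38.6154)^2 = 375.7633
  (14 - 38.6154)^2 = 605.9172
  (18 - 38.6154)^2 = 424.9941
  (56 - 38.6154)^2 = 302.2249
  (38 - 38.6154)^2 = 0.3787
  (9 - 38.6154)^2 = 877.071
  (99 - 38.6154)^2 = 3646.3018
  (11 - 38.6154)^2 = 762.6095
  (22 - 38.6154)^2 = 276.071
  (22 - 38.6154)^2 = 276.071
  (50 - 38.6154)^2 = 129.6095
Step 3: Sum of squared deviations = 9803.0769
Step 4: Population variance = 9803.0769 / 13 = 754.0828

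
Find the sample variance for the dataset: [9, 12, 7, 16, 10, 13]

10.1667

Step 1: Compute the mean: (9 + 12 + 7 + 16 + 10 + 13) / 6 = 11.1667
Step 2: Compute squared deviations from the mean:
  (9 - 11.1667)^2 = 4.6944
  (12 - 11.1667)^2 = 0.6944
  (7 - 11.1667)^2 = 17.3611
  (16 - 11.1667)^2 = 23.3611
  (10 - 11.1667)^2 = 1.3611
  (13 - 11.1667)^2 = 3.3611
Step 3: Sum of squared deviations = 50.8333
Step 4: Sample variance = 50.8333 / 5 = 10.1667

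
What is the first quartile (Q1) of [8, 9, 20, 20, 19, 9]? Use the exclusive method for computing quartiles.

8.75

Step 1: Sort the data: [8, 9, 9, 19, 20, 20]
Step 2: n = 6
Step 3: Using the exclusive quartile method:
  Q1 = 8.75
  Q2 (median) = 14
  Q3 = 20
  IQR = Q3 - Q1 = 20 - 8.75 = 11.25
Step 4: Q1 = 8.75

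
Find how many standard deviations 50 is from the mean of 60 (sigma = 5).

-2

Step 1: Recall the z-score formula: z = (x - mu) / sigma
Step 2: Substitute values: z = (50 - 60) / 5
Step 3: z = -10 / 5 = -2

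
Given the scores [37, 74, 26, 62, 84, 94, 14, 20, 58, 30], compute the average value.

49.9

Step 1: Sum all values: 37 + 74 + 26 + 62 + 84 + 94 + 14 + 20 + 58 + 30 = 499
Step 2: Count the number of values: n = 10
Step 3: Mean = sum / n = 499 / 10 = 49.9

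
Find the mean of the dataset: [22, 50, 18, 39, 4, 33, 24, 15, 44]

27.6667

Step 1: Sum all values: 22 + 50 + 18 + 39 + 4 + 33 + 24 + 15 + 44 = 249
Step 2: Count the number of values: n = 9
Step 3: Mean = sum / n = 249 / 9 = 27.6667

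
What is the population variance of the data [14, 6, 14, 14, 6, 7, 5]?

15.9592

Step 1: Compute the mean: (14 + 6 + 14 + 14 + 6 + 7 + 5) / 7 = 9.4286
Step 2: Compute squared deviations from the mean:
  (14 - 9.4286)^2 = 20.898
  (6 - 9.4286)^2 = 11.7551
  (14 - 9.4286)^2 = 20.898
  (14 - 9.4286)^2 = 20.898
  (6 - 9.4286)^2 = 11.7551
  (7 - 9.4286)^2 = 5.898
  (5 - 9.4286)^2 = 19.6122
Step 3: Sum of squared deviations = 111.7143
Step 4: Population variance = 111.7143 / 7 = 15.9592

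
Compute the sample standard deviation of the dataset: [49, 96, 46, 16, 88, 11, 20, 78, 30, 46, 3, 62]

30.8293

Step 1: Compute the mean: 45.4167
Step 2: Sum of squared deviations from the mean: 10454.9167
Step 3: Sample variance = 10454.9167 / 11 = 950.447
Step 4: Standard deviation = sqrt(950.447) = 30.8293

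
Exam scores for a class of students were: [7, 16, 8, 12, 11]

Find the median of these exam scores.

11

Step 1: Sort the data in ascending order: [7, 8, 11, 12, 16]
Step 2: The number of values is n = 5.
Step 3: Since n is odd, the median is the middle value at position 3: 11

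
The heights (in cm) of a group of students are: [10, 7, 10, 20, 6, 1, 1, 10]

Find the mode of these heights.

10

Step 1: Count the frequency of each value:
  1: appears 2 time(s)
  6: appears 1 time(s)
  7: appears 1 time(s)
  10: appears 3 time(s)
  20: appears 1 time(s)
Step 2: The value 10 appears most frequently (3 times).
Step 3: Mode = 10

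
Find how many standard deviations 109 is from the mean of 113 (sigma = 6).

-0.6667

Step 1: Recall the z-score formula: z = (x - mu) / sigma
Step 2: Substitute values: z = (109 - 113) / 6
Step 3: z = -4 / 6 = -0.6667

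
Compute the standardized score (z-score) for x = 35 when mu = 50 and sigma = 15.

-1

Step 1: Recall the z-score formula: z = (x - mu) / sigma
Step 2: Substitute values: z = (35 - 50) / 15
Step 3: z = -15 / 15 = -1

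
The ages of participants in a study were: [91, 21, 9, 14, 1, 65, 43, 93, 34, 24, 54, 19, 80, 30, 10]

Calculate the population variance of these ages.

872.16

Step 1: Compute the mean: (91 + 21 + 9 + 14 + 1 + 65 + 43 + 93 + 34 + 24 + 54 + 19 + 80 + 30 + 10) / 15 = 39.2
Step 2: Compute squared deviations from the mean:
  (91 - 39.2)^2 = 2683.24
  (21 - 39.2)^2 = 331.24
  (9 - 39.2)^2 = 912.04
  (14 - 39.2)^2 = 635.04
  (1 - 39.2)^2 = 1459.24
  (65 - 39.2)^2 = 665.64
  (43 - 39.2)^2 = 14.44
  (93 - 39.2)^2 = 2894.44
  (34 - 39.2)^2 = 27.04
  (24 - 39.2)^2 = 231.04
  (54 - 39.2)^2 = 219.04
  (19 - 39.2)^2 = 408.04
  (80 - 39.2)^2 = 1664.64
  (30 - 39.2)^2 = 84.64
  (10 - 39.2)^2 = 852.64
Step 3: Sum of squared deviations = 13082.4
Step 4: Population variance = 13082.4 / 15 = 872.16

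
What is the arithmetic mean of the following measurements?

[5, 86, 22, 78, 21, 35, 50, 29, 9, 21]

35.6

Step 1: Sum all values: 5 + 86 + 22 + 78 + 21 + 35 + 50 + 29 + 9 + 21 = 356
Step 2: Count the number of values: n = 10
Step 3: Mean = sum / n = 356 / 10 = 35.6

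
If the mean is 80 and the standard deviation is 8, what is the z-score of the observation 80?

0

Step 1: Recall the z-score formula: z = (x - mu) / sigma
Step 2: Substitute values: z = (80 - 80) / 8
Step 3: z = 0 / 8 = 0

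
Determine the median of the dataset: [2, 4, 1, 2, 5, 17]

3

Step 1: Sort the data in ascending order: [1, 2, 2, 4, 5, 17]
Step 2: The number of values is n = 6.
Step 3: Since n is even, the median is the average of positions 3 and 4:
  Median = (2 + 4) / 2 = 3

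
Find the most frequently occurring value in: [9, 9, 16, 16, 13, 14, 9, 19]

9

Step 1: Count the frequency of each value:
  9: appears 3 time(s)
  13: appears 1 time(s)
  14: appears 1 time(s)
  16: appears 2 time(s)
  19: appears 1 time(s)
Step 2: The value 9 appears most frequently (3 times).
Step 3: Mode = 9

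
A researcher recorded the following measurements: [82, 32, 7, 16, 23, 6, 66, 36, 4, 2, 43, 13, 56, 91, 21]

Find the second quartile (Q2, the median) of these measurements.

23

Step 1: Sort the data: [2, 4, 6, 7, 13, 16, 21, 23, 32, 36, 43, 56, 66, 82, 91]
Step 2: n = 15
Step 3: Q2 is the median. Since n is odd, it is the middle value at position 8: 23
Step 4: Q2 = 23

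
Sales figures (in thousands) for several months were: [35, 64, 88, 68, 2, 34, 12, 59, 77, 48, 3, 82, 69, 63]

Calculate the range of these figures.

86

Step 1: Identify the maximum value: max = 88
Step 2: Identify the minimum value: min = 2
Step 3: Range = max - min = 88 - 2 = 86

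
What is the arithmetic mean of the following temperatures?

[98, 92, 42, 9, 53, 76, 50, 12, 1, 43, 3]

43.5455

Step 1: Sum all values: 98 + 92 + 42 + 9 + 53 + 76 + 50 + 12 + 1 + 43 + 3 = 479
Step 2: Count the number of values: n = 11
Step 3: Mean = sum / n = 479 / 11 = 43.5455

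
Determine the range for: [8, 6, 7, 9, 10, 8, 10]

4

Step 1: Identify the maximum value: max = 10
Step 2: Identify the minimum value: min = 6
Step 3: Range = max - min = 10 - 6 = 4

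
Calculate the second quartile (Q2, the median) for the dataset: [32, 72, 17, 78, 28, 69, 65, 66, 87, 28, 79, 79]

67.5

Step 1: Sort the data: [17, 28, 28, 32, 65, 66, 69, 72, 78, 79, 79, 87]
Step 2: n = 12
Step 3: Q2 is the median. Since n is even, it is the average of the values at positions 6 and 7:
  Q2 = (66 + 69) / 2 = 67.5
Step 4: Q2 = 67.5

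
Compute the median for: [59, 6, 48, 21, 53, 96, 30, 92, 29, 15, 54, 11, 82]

48

Step 1: Sort the data in ascending order: [6, 11, 15, 21, 29, 30, 48, 53, 54, 59, 82, 92, 96]
Step 2: The number of values is n = 13.
Step 3: Since n is odd, the median is the middle value at position 7: 48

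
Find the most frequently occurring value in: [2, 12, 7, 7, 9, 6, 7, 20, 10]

7

Step 1: Count the frequency of each value:
  2: appears 1 time(s)
  6: appears 1 time(s)
  7: appears 3 time(s)
  9: appears 1 time(s)
  10: appears 1 time(s)
  12: appears 1 time(s)
  20: appears 1 time(s)
Step 2: The value 7 appears most frequently (3 times).
Step 3: Mode = 7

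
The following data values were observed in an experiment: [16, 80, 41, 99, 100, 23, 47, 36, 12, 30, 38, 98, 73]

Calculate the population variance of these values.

973.1361

Step 1: Compute the mean: (16 + 80 + 41 + 99 + 100 + 23 + 47 + 36 + 12 + 30 + 38 + 98 + 73) / 13 = 53.3077
Step 2: Compute squared deviations from the mean:
  (16 - 53.3077)^2 = 1391.8639
  (80 - 53.3077)^2 = 712.4793
  (41 - 53.3077)^2 = 151.4793
  (99 - 53.3077)^2 = 2087.787
  (100 - 53.3077)^2 = 2180.1716
  (23 - 53.3077)^2 = 918.5562
  (47 - 53.3077)^2 = 39.787
  (36 - 53.3077)^2 = 299.5562
  (12 - 53.3077)^2 = 1706.3254
  (30 - 53.3077)^2 = 543.2485
  (38 - 53.3077)^2 = 234.3254
  (98 - 53.3077)^2 = 1997.4024
  (73 - 53.3077)^2 = 387.787
Step 3: Sum of squared deviations = 12650.7692
Step 4: Population variance = 12650.7692 / 13 = 973.1361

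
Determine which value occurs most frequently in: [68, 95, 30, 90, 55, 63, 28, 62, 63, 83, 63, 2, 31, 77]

63

Step 1: Count the frequency of each value:
  2: appears 1 time(s)
  28: appears 1 time(s)
  30: appears 1 time(s)
  31: appears 1 time(s)
  55: appears 1 time(s)
  62: appears 1 time(s)
  63: appears 3 time(s)
  68: appears 1 time(s)
  77: appears 1 time(s)
  83: appears 1 time(s)
  90: appears 1 time(s)
  95: appears 1 time(s)
Step 2: The value 63 appears most frequently (3 times).
Step 3: Mode = 63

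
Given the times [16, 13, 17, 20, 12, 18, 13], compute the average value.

15.5714

Step 1: Sum all values: 16 + 13 + 17 + 20 + 12 + 18 + 13 = 109
Step 2: Count the number of values: n = 7
Step 3: Mean = sum / n = 109 / 7 = 15.5714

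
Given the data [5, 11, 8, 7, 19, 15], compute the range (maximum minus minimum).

14

Step 1: Identify the maximum value: max = 19
Step 2: Identify the minimum value: min = 5
Step 3: Range = max - min = 19 - 5 = 14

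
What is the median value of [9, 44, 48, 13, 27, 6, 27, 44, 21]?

27

Step 1: Sort the data in ascending order: [6, 9, 13, 21, 27, 27, 44, 44, 48]
Step 2: The number of values is n = 9.
Step 3: Since n is odd, the median is the middle value at position 5: 27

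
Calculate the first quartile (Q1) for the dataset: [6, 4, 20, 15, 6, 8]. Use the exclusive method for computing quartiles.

5.5

Step 1: Sort the data: [4, 6, 6, 8, 15, 20]
Step 2: n = 6
Step 3: Using the exclusive quartile method:
  Q1 = 5.5
  Q2 (median) = 7
  Q3 = 16.25
  IQR = Q3 - Q1 = 16.25 - 5.5 = 10.75
Step 4: Q1 = 5.5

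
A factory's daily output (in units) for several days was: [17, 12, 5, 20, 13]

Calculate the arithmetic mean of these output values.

13.4

Step 1: Sum all values: 17 + 12 + 5 + 20 + 13 = 67
Step 2: Count the number of values: n = 5
Step 3: Mean = sum / n = 67 / 5 = 13.4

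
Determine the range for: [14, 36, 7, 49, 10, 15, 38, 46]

42

Step 1: Identify the maximum value: max = 49
Step 2: Identify the minimum value: min = 7
Step 3: Range = max - min = 49 - 7 = 42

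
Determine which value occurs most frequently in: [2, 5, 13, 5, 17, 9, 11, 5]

5

Step 1: Count the frequency of each value:
  2: appears 1 time(s)
  5: appears 3 time(s)
  9: appears 1 time(s)
  11: appears 1 time(s)
  13: appears 1 time(s)
  17: appears 1 time(s)
Step 2: The value 5 appears most frequently (3 times).
Step 3: Mode = 5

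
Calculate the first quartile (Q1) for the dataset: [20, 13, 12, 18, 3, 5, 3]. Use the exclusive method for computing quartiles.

3

Step 1: Sort the data: [3, 3, 5, 12, 13, 18, 20]
Step 2: n = 7
Step 3: Using the exclusive quartile method:
  Q1 = 3
  Q2 (median) = 12
  Q3 = 18
  IQR = Q3 - Q1 = 18 - 3 = 15
Step 4: Q1 = 3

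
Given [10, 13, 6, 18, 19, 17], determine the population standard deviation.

4.6696

Step 1: Compute the mean: 13.8333
Step 2: Sum of squared deviations from the mean: 130.8333
Step 3: Population variance = 130.8333 / 6 = 21.8056
Step 4: Standard deviation = sqrt(21.8056) = 4.6696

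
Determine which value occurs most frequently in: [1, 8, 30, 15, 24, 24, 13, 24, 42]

24

Step 1: Count the frequency of each value:
  1: appears 1 time(s)
  8: appears 1 time(s)
  13: appears 1 time(s)
  15: appears 1 time(s)
  24: appears 3 time(s)
  30: appears 1 time(s)
  42: appears 1 time(s)
Step 2: The value 24 appears most frequently (3 times).
Step 3: Mode = 24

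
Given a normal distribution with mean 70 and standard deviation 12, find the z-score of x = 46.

-2

Step 1: Recall the z-score formula: z = (x - mu) / sigma
Step 2: Substitute values: z = (46 - 70) / 12
Step 3: z = -24 / 12 = -2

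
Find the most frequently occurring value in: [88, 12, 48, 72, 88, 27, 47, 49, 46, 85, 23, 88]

88

Step 1: Count the frequency of each value:
  12: appears 1 time(s)
  23: appears 1 time(s)
  27: appears 1 time(s)
  46: appears 1 time(s)
  47: appears 1 time(s)
  48: appears 1 time(s)
  49: appears 1 time(s)
  72: appears 1 time(s)
  85: appears 1 time(s)
  88: appears 3 time(s)
Step 2: The value 88 appears most frequently (3 times).
Step 3: Mode = 88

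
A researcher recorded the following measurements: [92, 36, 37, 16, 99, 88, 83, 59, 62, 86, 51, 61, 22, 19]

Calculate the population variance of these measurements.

766.2092

Step 1: Compute the mean: (92 + 36 + 37 + 16 + 99 + 88 + 83 + 59 + 62 + 86 + 51 + 61 + 22 + 19) / 14 = 57.9286
Step 2: Compute squared deviations from the mean:
  (92 - 57.9286)^2 = 1160.8622
  (36 - 57.9286)^2 = 480.8622
  (37 - 57.9286)^2 = 438.0051
  (16 - 57.9286)^2 = 1758.0051
  (99 - 57.9286)^2 = 1686.8622
  (88 - 57.9286)^2 = 904.2908
  (83 - 57.9286)^2 = 628.5765
  (59 - 57.9286)^2 = 1.148
  (62 - 57.9286)^2 = 16.5765
  (86 - 57.9286)^2 = 788.0051
  (51 - 57.9286)^2 = 48.0051
  (61 - 57.9286)^2 = 9.4337
  (22 - 57.9286)^2 = 1290.8622
  (19 - 57.9286)^2 = 1515.4337
Step 3: Sum of squared deviations = 10726.9286
Step 4: Population variance = 10726.9286 / 14 = 766.2092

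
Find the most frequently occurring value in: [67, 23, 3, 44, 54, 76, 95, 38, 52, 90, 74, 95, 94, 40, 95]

95

Step 1: Count the frequency of each value:
  3: appears 1 time(s)
  23: appears 1 time(s)
  38: appears 1 time(s)
  40: appears 1 time(s)
  44: appears 1 time(s)
  52: appears 1 time(s)
  54: appears 1 time(s)
  67: appears 1 time(s)
  74: appears 1 time(s)
  76: appears 1 time(s)
  90: appears 1 time(s)
  94: appears 1 time(s)
  95: appears 3 time(s)
Step 2: The value 95 appears most frequently (3 times).
Step 3: Mode = 95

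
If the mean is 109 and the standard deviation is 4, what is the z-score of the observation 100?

-2.25

Step 1: Recall the z-score formula: z = (x - mu) / sigma
Step 2: Substitute values: z = (100 - 109) / 4
Step 3: z = -9 / 4 = -2.25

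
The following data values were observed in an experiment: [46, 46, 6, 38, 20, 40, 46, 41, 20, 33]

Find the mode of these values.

46

Step 1: Count the frequency of each value:
  6: appears 1 time(s)
  20: appears 2 time(s)
  33: appears 1 time(s)
  38: appears 1 time(s)
  40: appears 1 time(s)
  41: appears 1 time(s)
  46: appears 3 time(s)
Step 2: The value 46 appears most frequently (3 times).
Step 3: Mode = 46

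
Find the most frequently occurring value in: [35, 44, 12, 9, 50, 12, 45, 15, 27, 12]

12

Step 1: Count the frequency of each value:
  9: appears 1 time(s)
  12: appears 3 time(s)
  15: appears 1 time(s)
  27: appears 1 time(s)
  35: appears 1 time(s)
  44: appears 1 time(s)
  45: appears 1 time(s)
  50: appears 1 time(s)
Step 2: The value 12 appears most frequently (3 times).
Step 3: Mode = 12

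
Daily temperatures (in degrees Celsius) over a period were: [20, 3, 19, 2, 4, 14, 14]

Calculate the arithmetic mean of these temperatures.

10.8571

Step 1: Sum all values: 20 + 3 + 19 + 2 + 4 + 14 + 14 = 76
Step 2: Count the number of values: n = 7
Step 3: Mean = sum / n = 76 / 7 = 10.8571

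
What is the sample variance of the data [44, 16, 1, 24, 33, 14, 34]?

212.2381

Step 1: Compute the mean: (44 + 16 + 1 + 24 + 33 + 14 + 34) / 7 = 23.7143
Step 2: Compute squared deviations from the mean:
  (44 - 23.7143)^2 = 411.5102
  (16 - 23.7143)^2 = 59.5102
  (1 - 23.7143)^2 = 515.9388
  (24 - 23.7143)^2 = 0.0816
  (33 - 23.7143)^2 = 86.2245
  (14 - 23.7143)^2 = 94.3673
  (34 - 23.7143)^2 = 105.7959
Step 3: Sum of squared deviations = 1273.4286
Step 4: Sample variance = 1273.4286 / 6 = 212.2381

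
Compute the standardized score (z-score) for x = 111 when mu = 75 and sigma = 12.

3

Step 1: Recall the z-score formula: z = (x - mu) / sigma
Step 2: Substitute values: z = (111 - 75) / 12
Step 3: z = 36 / 12 = 3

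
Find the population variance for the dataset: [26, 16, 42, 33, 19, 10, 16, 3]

138.4844

Step 1: Compute the mean: (26 + 16 + 42 + 33 + 19 + 10 + 16 + 3) / 8 = 20.625
Step 2: Compute squared deviations from the mean:
  (26 - 20.625)^2 = 28.8906
  (16 - 20.625)^2 = 21.3906
  (42 - 20.625)^2 = 456.8906
  (33 - 20.625)^2 = 153.1406
  (19 - 20.625)^2 = 2.6406
  (10 - 20.625)^2 = 112.8906
  (16 - 20.625)^2 = 21.3906
  (3 - 20.625)^2 = 310.6406
Step 3: Sum of squared deviations = 1107.875
Step 4: Population variance = 1107.875 / 8 = 138.4844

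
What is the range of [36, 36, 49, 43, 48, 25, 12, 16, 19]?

37

Step 1: Identify the maximum value: max = 49
Step 2: Identify the minimum value: min = 12
Step 3: Range = max - min = 49 - 12 = 37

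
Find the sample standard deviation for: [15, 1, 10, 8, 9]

5.0299

Step 1: Compute the mean: 8.6
Step 2: Sum of squared deviations from the mean: 101.2
Step 3: Sample variance = 101.2 / 4 = 25.3
Step 4: Standard deviation = sqrt(25.3) = 5.0299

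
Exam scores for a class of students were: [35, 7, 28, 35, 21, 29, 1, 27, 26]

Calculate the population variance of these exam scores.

124.1728

Step 1: Compute the mean: (35 + 7 + 28 + 35 + 21 + 29 + 1 + 27 + 26) / 9 = 23.2222
Step 2: Compute squared deviations from the mean:
  (35 - 23.2222)^2 = 138.716
  (7 - 23.2222)^2 = 263.1605
  (28 - 23.2222)^2 = 22.8272
  (35 - 23.2222)^2 = 138.716
  (21 - 23.2222)^2 = 4.9383
  (29 - 23.2222)^2 = 33.3827
  (1 - 23.2222)^2 = 493.8272
  (27 - 23.2222)^2 = 14.2716
  (26 - 23.2222)^2 = 7.716
Step 3: Sum of squared deviations = 1117.5556
Step 4: Population variance = 1117.5556 / 9 = 124.1728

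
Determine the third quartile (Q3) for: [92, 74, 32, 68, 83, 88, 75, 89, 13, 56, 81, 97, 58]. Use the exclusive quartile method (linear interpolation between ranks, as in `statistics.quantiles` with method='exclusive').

88.5

Step 1: Sort the data: [13, 32, 56, 58, 68, 74, 75, 81, 83, 88, 89, 92, 97]
Step 2: n = 13
Step 3: Using the exclusive quartile method:
  Q1 = 57
  Q2 (median) = 75
  Q3 = 88.5
  IQR = Q3 - Q1 = 88.5 - 57 = 31.5
Step 4: Q3 = 88.5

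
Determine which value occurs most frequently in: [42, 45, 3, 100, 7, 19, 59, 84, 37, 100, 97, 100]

100

Step 1: Count the frequency of each value:
  3: appears 1 time(s)
  7: appears 1 time(s)
  19: appears 1 time(s)
  37: appears 1 time(s)
  42: appears 1 time(s)
  45: appears 1 time(s)
  59: appears 1 time(s)
  84: appears 1 time(s)
  97: appears 1 time(s)
  100: appears 3 time(s)
Step 2: The value 100 appears most frequently (3 times).
Step 3: Mode = 100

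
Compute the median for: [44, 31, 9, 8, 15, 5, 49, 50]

23

Step 1: Sort the data in ascending order: [5, 8, 9, 15, 31, 44, 49, 50]
Step 2: The number of values is n = 8.
Step 3: Since n is even, the median is the average of positions 4 and 5:
  Median = (15 + 31) / 2 = 23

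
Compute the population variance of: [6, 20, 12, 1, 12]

40.96

Step 1: Compute the mean: (6 + 20 + 12 + 1 + 12) / 5 = 10.2
Step 2: Compute squared deviations from the mean:
  (6 - 10.2)^2 = 17.64
  (20 - 10.2)^2 = 96.04
  (12 - 10.2)^2 = 3.24
  (1 - 10.2)^2 = 84.64
  (12 - 10.2)^2 = 3.24
Step 3: Sum of squared deviations = 204.8
Step 4: Population variance = 204.8 / 5 = 40.96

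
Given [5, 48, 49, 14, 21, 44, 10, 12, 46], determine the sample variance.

346.75

Step 1: Compute the mean: (5 + 48 + 49 + 14 + 21 + 44 + 10 + 12 + 46) / 9 = 27.6667
Step 2: Compute squared deviations from the mean:
  (5 - 27.6667)^2 = 513.7778
  (48 - 27.6667)^2 = 413.4444
  (49 - 27.6667)^2 = 455.1111
  (14 - 27.6667)^2 = 186.7778
  (21 - 27.6667)^2 = 44.4444
  (44 - 27.6667)^2 = 266.7778
  (10 - 27.6667)^2 = 312.1111
  (12 - 27.6667)^2 = 245.4444
  (46 - 27.6667)^2 = 336.1111
Step 3: Sum of squared deviations = 2774
Step 4: Sample variance = 2774 / 8 = 346.75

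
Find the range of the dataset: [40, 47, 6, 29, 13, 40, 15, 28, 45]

41

Step 1: Identify the maximum value: max = 47
Step 2: Identify the minimum value: min = 6
Step 3: Range = max - min = 47 - 6 = 41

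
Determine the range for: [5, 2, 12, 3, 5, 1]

11

Step 1: Identify the maximum value: max = 12
Step 2: Identify the minimum value: min = 1
Step 3: Range = max - min = 12 - 1 = 11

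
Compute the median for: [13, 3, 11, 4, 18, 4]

7.5

Step 1: Sort the data in ascending order: [3, 4, 4, 11, 13, 18]
Step 2: The number of values is n = 6.
Step 3: Since n is even, the median is the average of positions 3 and 4:
  Median = (4 + 11) / 2 = 7.5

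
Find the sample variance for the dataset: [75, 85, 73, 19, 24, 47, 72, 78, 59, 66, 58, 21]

549.1742

Step 1: Compute the mean: (75 + 85 + 73 + 19 + 24 + 47 + 72 + 78 + 59 + 66 + 58 + 21) / 12 = 56.4167
Step 2: Compute squared deviations from the mean:
  (75 - 56.4167)^2 = 345.3403
  (85 - 56.4167)^2 = 817.0069
  (73 - 56.4167)^2 = 275.0069
  (19 - 56.4167)^2 = 1400.0069
  (24 - 56.4167)^2 = 1050.8403
  (47 - 56.4167)^2 = 88.6736
  (72 - 56.4167)^2 = 242.8403
  (78 - 56.4167)^2 = 465.8403
  (59 - 56.4167)^2 = 6.6736
  (66 - 56.4167)^2 = 91.8403
  (58 - 56.4167)^2 = 2.5069
  (21 - 56.4167)^2 = 1254.3403
Step 3: Sum of squared deviations = 6040.9167
Step 4: Sample variance = 6040.9167 / 11 = 549.1742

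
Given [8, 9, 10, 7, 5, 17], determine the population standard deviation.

3.7712

Step 1: Compute the mean: 9.3333
Step 2: Sum of squared deviations from the mean: 85.3333
Step 3: Population variance = 85.3333 / 6 = 14.2222
Step 4: Standard deviation = sqrt(14.2222) = 3.7712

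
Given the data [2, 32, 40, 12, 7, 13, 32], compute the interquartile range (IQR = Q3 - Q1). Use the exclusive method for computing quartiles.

25

Step 1: Sort the data: [2, 7, 12, 13, 32, 32, 40]
Step 2: n = 7
Step 3: Using the exclusive quartile method:
  Q1 = 7
  Q2 (median) = 13
  Q3 = 32
  IQR = Q3 - Q1 = 32 - 7 = 25
Step 4: IQR = 25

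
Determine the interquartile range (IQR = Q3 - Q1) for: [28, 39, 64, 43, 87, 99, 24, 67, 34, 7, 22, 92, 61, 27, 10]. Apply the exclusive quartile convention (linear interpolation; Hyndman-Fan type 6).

43

Step 1: Sort the data: [7, 10, 22, 24, 27, 28, 34, 39, 43, 61, 64, 67, 87, 92, 99]
Step 2: n = 15
Step 3: Using the exclusive quartile method:
  Q1 = 24
  Q2 (median) = 39
  Q3 = 67
  IQR = Q3 - Q1 = 67 - 24 = 43
Step 4: IQR = 43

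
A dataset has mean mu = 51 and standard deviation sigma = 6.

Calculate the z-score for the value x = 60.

1.5

Step 1: Recall the z-score formula: z = (x - mu) / sigma
Step 2: Substitute values: z = (60 - 51) / 6
Step 3: z = 9 / 6 = 1.5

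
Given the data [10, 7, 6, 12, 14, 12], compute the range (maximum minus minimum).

8

Step 1: Identify the maximum value: max = 14
Step 2: Identify the minimum value: min = 6
Step 3: Range = max - min = 14 - 6 = 8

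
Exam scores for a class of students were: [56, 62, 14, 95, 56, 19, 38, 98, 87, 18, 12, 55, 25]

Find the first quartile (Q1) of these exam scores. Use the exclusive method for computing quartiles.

18.5

Step 1: Sort the data: [12, 14, 18, 19, 25, 38, 55, 56, 56, 62, 87, 95, 98]
Step 2: n = 13
Step 3: Using the exclusive quartile method:
  Q1 = 18.5
  Q2 (median) = 55
  Q3 = 74.5
  IQR = Q3 - Q1 = 74.5 - 18.5 = 56
Step 4: Q1 = 18.5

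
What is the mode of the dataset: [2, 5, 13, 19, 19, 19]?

19

Step 1: Count the frequency of each value:
  2: appears 1 time(s)
  5: appears 1 time(s)
  13: appears 1 time(s)
  19: appears 3 time(s)
Step 2: The value 19 appears most frequently (3 times).
Step 3: Mode = 19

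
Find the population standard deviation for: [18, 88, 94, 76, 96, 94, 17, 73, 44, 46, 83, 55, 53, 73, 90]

25.674

Step 1: Compute the mean: 66.6667
Step 2: Sum of squared deviations from the mean: 9887.3333
Step 3: Population variance = 9887.3333 / 15 = 659.1556
Step 4: Standard deviation = sqrt(659.1556) = 25.674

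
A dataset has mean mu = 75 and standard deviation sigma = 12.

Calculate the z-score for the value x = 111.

3

Step 1: Recall the z-score formula: z = (x - mu) / sigma
Step 2: Substitute values: z = (111 - 75) / 12
Step 3: z = 36 / 12 = 3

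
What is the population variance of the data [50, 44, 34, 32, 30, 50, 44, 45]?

55.8594

Step 1: Compute the mean: (50 + 44 + 34 + 32 + 30 + 50 + 44 + 45) / 8 = 41.125
Step 2: Compute squared deviations from the mean:
  (50 - 41.125)^2 = 78.7656
  (44 - 41.125)^2 = 8.2656
  (34 - 41.125)^2 = 50.7656
  (32 - 41.125)^2 = 83.2656
  (30 - 41.125)^2 = 123.7656
  (50 - 41.125)^2 = 78.7656
  (44 - 41.125)^2 = 8.2656
  (45 - 41.125)^2 = 15.0156
Step 3: Sum of squared deviations = 446.875
Step 4: Population variance = 446.875 / 8 = 55.8594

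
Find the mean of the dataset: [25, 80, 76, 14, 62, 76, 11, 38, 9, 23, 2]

37.8182

Step 1: Sum all values: 25 + 80 + 76 + 14 + 62 + 76 + 11 + 38 + 9 + 23 + 2 = 416
Step 2: Count the number of values: n = 11
Step 3: Mean = sum / n = 416 / 11 = 37.8182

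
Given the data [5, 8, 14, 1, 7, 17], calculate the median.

7.5

Step 1: Sort the data in ascending order: [1, 5, 7, 8, 14, 17]
Step 2: The number of values is n = 6.
Step 3: Since n is even, the median is the average of positions 3 and 4:
  Median = (7 + 8) / 2 = 7.5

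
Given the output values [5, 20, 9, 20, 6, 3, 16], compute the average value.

11.2857

Step 1: Sum all values: 5 + 20 + 9 + 20 + 6 + 3 + 16 = 79
Step 2: Count the number of values: n = 7
Step 3: Mean = sum / n = 79 / 7 = 11.2857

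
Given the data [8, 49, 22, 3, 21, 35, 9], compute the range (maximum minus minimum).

46

Step 1: Identify the maximum value: max = 49
Step 2: Identify the minimum value: min = 3
Step 3: Range = max - min = 49 - 3 = 46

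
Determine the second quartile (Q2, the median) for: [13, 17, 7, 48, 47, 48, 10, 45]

31

Step 1: Sort the data: [7, 10, 13, 17, 45, 47, 48, 48]
Step 2: n = 8
Step 3: Q2 is the median. Since n is even, it is the average of the values at positions 4 and 5:
  Q2 = (17 + 45) / 2 = 31
Step 4: Q2 = 31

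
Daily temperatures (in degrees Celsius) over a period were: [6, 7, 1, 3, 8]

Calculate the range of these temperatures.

7

Step 1: Identify the maximum value: max = 8
Step 2: Identify the minimum value: min = 1
Step 3: Range = max - min = 8 - 1 = 7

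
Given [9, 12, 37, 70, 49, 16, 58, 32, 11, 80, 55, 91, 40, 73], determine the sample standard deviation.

27.2797

Step 1: Compute the mean: 45.2143
Step 2: Sum of squared deviations from the mean: 9674.3571
Step 3: Sample variance = 9674.3571 / 13 = 744.1813
Step 4: Standard deviation = sqrt(744.1813) = 27.2797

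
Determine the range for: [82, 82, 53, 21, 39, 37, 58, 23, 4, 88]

84

Step 1: Identify the maximum value: max = 88
Step 2: Identify the minimum value: min = 4
Step 3: Range = max - min = 88 - 4 = 84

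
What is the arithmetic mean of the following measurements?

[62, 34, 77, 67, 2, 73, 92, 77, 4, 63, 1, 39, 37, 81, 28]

49.1333

Step 1: Sum all values: 62 + 34 + 77 + 67 + 2 + 73 + 92 + 77 + 4 + 63 + 1 + 39 + 37 + 81 + 28 = 737
Step 2: Count the number of values: n = 15
Step 3: Mean = sum / n = 737 / 15 = 49.1333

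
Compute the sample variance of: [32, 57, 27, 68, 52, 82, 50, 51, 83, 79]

392.1

Step 1: Compute the mean: (32 + 57 + 27 + 68 + 52 + 82 + 50 + 51 + 83 + 79) / 10 = 58.1
Step 2: Compute squared deviations from the mean:
  (32 - 58.1)^2 = 681.21
  (57 - 58.1)^2 = 1.21
  (27 - 58.1)^2 = 967.21
  (68 - 58.1)^2 = 98.01
  (52 - 58.1)^2 = 37.21
  (82 - 58.1)^2 = 571.21
  (50 - 58.1)^2 = 65.61
  (51 - 58.1)^2 = 50.41
  (83 - 58.1)^2 = 620.01
  (79 - 58.1)^2 = 436.81
Step 3: Sum of squared deviations = 3528.9
Step 4: Sample variance = 3528.9 / 9 = 392.1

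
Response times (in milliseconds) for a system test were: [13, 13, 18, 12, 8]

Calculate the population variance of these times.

10.16

Step 1: Compute the mean: (13 + 13 + 18 + 12 + 8) / 5 = 12.8
Step 2: Compute squared deviations from the mean:
  (13 - 12.8)^2 = 0.04
  (13 - 12.8)^2 = 0.04
  (18 - 12.8)^2 = 27.04
  (12 - 12.8)^2 = 0.64
  (8 - 12.8)^2 = 23.04
Step 3: Sum of squared deviations = 50.8
Step 4: Population variance = 50.8 / 5 = 10.16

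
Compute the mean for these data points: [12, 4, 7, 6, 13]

8.4

Step 1: Sum all values: 12 + 4 + 7 + 6 + 13 = 42
Step 2: Count the number of values: n = 5
Step 3: Mean = sum / n = 42 / 5 = 8.4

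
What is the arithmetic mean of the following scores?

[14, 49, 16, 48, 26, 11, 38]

28.8571

Step 1: Sum all values: 14 + 49 + 16 + 48 + 26 + 11 + 38 = 202
Step 2: Count the number of values: n = 7
Step 3: Mean = sum / n = 202 / 7 = 28.8571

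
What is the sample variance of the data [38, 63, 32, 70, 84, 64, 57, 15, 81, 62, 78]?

474.8727

Step 1: Compute the mean: (38 + 63 + 32 + 70 + 84 + 64 + 57 + 15 + 81 + 62 + 78) / 11 = 58.5455
Step 2: Compute squared deviations from the mean:
  (38 - 58.5455)^2 = 422.1157
  (63 - 58.5455)^2 = 19.843
  (32 - 58.5455)^2 = 704.6612
  (70 - 58.5455)^2 = 131.2066
  (84 - 58.5455)^2 = 647.9339
  (64 - 58.5455)^2 = 29.7521
  (57 - 58.5455)^2 = 2.3884
  (15 - 58.5455)^2 = 1896.2066
  (81 - 58.5455)^2 = 504.2066
  (62 - 58.5455)^2 = 11.9339
  (78 - 58.5455)^2 = 378.4793
Step 3: Sum of squared deviations = 4748.7273
Step 4: Sample variance = 4748.7273 / 10 = 474.8727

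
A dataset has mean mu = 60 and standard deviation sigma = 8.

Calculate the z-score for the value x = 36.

-3

Step 1: Recall the z-score formula: z = (x - mu) / sigma
Step 2: Substitute values: z = (36 - 60) / 8
Step 3: z = -24 / 8 = -3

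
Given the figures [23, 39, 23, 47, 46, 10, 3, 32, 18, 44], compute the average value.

28.5

Step 1: Sum all values: 23 + 39 + 23 + 47 + 46 + 10 + 3 + 32 + 18 + 44 = 285
Step 2: Count the number of values: n = 10
Step 3: Mean = sum / n = 285 / 10 = 28.5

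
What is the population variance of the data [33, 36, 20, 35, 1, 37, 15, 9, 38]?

172.7654

Step 1: Compute the mean: (33 + 36 + 20 + 35 + 1 + 37 + 15 + 9 + 38) / 9 = 24.8889
Step 2: Compute squared deviations from the mean:
  (33 - 24.8889)^2 = 65.7901
  (36 - 24.8889)^2 = 123.4568
  (20 - 24.8889)^2 = 23.9012
  (35 - 24.8889)^2 = 102.2346
  (1 - 24.8889)^2 = 570.679
  (37 - 24.8889)^2 = 146.679
  (15 - 24.8889)^2 = 97.7901
  (9 - 24.8889)^2 = 252.4568
  (38 - 24.8889)^2 = 171.9012
Step 3: Sum of squared deviations = 1554.8889
Step 4: Population variance = 1554.8889 / 9 = 172.7654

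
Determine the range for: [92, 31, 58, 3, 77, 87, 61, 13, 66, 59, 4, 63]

89

Step 1: Identify the maximum value: max = 92
Step 2: Identify the minimum value: min = 3
Step 3: Range = max - min = 92 - 3 = 89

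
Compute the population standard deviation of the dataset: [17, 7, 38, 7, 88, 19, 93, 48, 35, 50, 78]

29.7757

Step 1: Compute the mean: 43.6364
Step 2: Sum of squared deviations from the mean: 9752.5455
Step 3: Population variance = 9752.5455 / 11 = 886.595
Step 4: Standard deviation = sqrt(886.595) = 29.7757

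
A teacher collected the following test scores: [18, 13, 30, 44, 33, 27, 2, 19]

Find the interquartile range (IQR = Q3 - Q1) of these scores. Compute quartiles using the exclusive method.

18

Step 1: Sort the data: [2, 13, 18, 19, 27, 30, 33, 44]
Step 2: n = 8
Step 3: Using the exclusive quartile method:
  Q1 = 14.25
  Q2 (median) = 23
  Q3 = 32.25
  IQR = Q3 - Q1 = 32.25 - 14.25 = 18
Step 4: IQR = 18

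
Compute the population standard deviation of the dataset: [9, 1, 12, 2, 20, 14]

6.65

Step 1: Compute the mean: 9.6667
Step 2: Sum of squared deviations from the mean: 265.3333
Step 3: Population variance = 265.3333 / 6 = 44.2222
Step 4: Standard deviation = sqrt(44.2222) = 6.65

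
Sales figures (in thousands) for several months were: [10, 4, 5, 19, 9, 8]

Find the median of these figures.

8.5

Step 1: Sort the data in ascending order: [4, 5, 8, 9, 10, 19]
Step 2: The number of values is n = 6.
Step 3: Since n is even, the median is the average of positions 3 and 4:
  Median = (8 + 9) / 2 = 8.5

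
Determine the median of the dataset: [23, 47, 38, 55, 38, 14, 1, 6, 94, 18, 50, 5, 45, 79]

38

Step 1: Sort the data in ascending order: [1, 5, 6, 14, 18, 23, 38, 38, 45, 47, 50, 55, 79, 94]
Step 2: The number of values is n = 14.
Step 3: Since n is even, the median is the average of positions 7 and 8:
  Median = (38 + 38) / 2 = 38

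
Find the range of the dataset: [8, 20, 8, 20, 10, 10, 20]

12

Step 1: Identify the maximum value: max = 20
Step 2: Identify the minimum value: min = 8
Step 3: Range = max - min = 20 - 8 = 12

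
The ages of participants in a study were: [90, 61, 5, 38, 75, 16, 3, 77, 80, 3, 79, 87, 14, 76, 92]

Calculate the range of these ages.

89

Step 1: Identify the maximum value: max = 92
Step 2: Identify the minimum value: min = 3
Step 3: Range = max - min = 92 - 3 = 89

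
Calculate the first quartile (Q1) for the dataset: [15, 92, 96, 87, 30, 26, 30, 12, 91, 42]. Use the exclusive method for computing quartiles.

23.25

Step 1: Sort the data: [12, 15, 26, 30, 30, 42, 87, 91, 92, 96]
Step 2: n = 10
Step 3: Using the exclusive quartile method:
  Q1 = 23.25
  Q2 (median) = 36
  Q3 = 91.25
  IQR = Q3 - Q1 = 91.25 - 23.25 = 68
Step 4: Q1 = 23.25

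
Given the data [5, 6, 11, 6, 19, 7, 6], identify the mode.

6

Step 1: Count the frequency of each value:
  5: appears 1 time(s)
  6: appears 3 time(s)
  7: appears 1 time(s)
  11: appears 1 time(s)
  19: appears 1 time(s)
Step 2: The value 6 appears most frequently (3 times).
Step 3: Mode = 6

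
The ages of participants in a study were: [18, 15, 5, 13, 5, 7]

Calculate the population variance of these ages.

25.9167

Step 1: Compute the mean: (18 + 15 + 5 + 13 + 5 + 7) / 6 = 10.5
Step 2: Compute squared deviations from the mean:
  (18 - 10.5)^2 = 56.25
  (15 - 10.5)^2 = 20.25
  (5 - 10.5)^2 = 30.25
  (13 - 10.5)^2 = 6.25
  (5 - 10.5)^2 = 30.25
  (7 - 10.5)^2 = 12.25
Step 3: Sum of squared deviations = 155.5
Step 4: Population variance = 155.5 / 6 = 25.9167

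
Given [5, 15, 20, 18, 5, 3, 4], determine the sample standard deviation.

7.3485

Step 1: Compute the mean: 10
Step 2: Sum of squared deviations from the mean: 324
Step 3: Sample variance = 324 / 6 = 54
Step 4: Standard deviation = sqrt(54) = 7.3485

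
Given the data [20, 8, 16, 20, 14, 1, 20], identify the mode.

20

Step 1: Count the frequency of each value:
  1: appears 1 time(s)
  8: appears 1 time(s)
  14: appears 1 time(s)
  16: appears 1 time(s)
  20: appears 3 time(s)
Step 2: The value 20 appears most frequently (3 times).
Step 3: Mode = 20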